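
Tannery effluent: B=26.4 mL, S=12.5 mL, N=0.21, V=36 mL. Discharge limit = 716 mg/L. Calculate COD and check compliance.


COD = 648.7 mg/L
Compliant: Yes


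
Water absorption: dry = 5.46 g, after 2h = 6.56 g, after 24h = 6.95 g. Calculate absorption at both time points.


2h absorption = 20.1%
24h absorption = 27.3%

WA (2h) = (6.56 - 5.46) / 5.46 x 100 = 20.1%
WA (24h) = (6.95 - 5.46) / 5.46 x 100 = 27.3%


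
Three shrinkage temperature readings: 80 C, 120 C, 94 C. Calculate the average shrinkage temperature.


Average = (80 + 120 + 94) / 3
Average = 294 / 3 = 98.0 C


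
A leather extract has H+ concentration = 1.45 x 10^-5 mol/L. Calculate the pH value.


pH = -log10[H+]
pH = -log10(1.45 x 10^-5) = 4.84


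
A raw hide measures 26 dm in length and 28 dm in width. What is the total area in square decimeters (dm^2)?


Area = length x width
Area = 26 x 28 = 728 dm^2


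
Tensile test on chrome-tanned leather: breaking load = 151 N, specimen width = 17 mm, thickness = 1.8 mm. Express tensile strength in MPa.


Cross-section = 17 x 1.8 = 30.6 mm^2
TS = 151 / 30.6 = 4.93 MPa
(1 N/mm^2 = 1 MPa)


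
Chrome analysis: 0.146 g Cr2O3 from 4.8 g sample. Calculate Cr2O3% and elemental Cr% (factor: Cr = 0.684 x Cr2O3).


Cr2O3% = 0.146 / 4.8 x 100 = 3.04%
Cr% = 3.04 x 0.684 = 2.08%


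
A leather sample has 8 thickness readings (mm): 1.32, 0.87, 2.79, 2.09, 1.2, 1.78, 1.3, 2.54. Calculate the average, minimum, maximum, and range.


Sum = 13.89
Average = 13.89 / 8 = 1.74 mm
Minimum = 0.87 mm
Maximum = 2.79 mm
Range = 2.79 - 0.87 = 1.92 mm


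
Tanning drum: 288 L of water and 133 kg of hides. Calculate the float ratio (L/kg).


Float ratio = water / hide weight
Ratio = 288 / 133 = 2.2


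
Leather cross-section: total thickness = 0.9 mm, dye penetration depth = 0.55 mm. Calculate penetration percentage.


Penetration% = 0.55 / 0.9 x 100
Penetration = 61.1%


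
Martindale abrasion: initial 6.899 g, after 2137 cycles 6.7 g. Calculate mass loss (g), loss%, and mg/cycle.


Loss = 6.899 - 6.7 = 0.199 g
Loss% = 0.199 / 6.899 x 100 = 2.88%
Rate = 0.199 / 2137 x 1000 = 0.093 mg/cycle


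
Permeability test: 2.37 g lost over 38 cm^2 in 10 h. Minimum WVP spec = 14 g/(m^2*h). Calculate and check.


WVP = 2.37 / (38 x 10) x 10000 = 62.37 g/(m^2*h)
Minimum: 14 g/(m^2*h)
Meets spec: Yes


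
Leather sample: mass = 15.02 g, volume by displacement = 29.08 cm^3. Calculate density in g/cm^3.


0.517 g/cm^3


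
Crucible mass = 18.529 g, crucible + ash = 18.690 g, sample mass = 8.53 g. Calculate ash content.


Ash mass = 0.161 g
Ash content = 1.89%

Ash mass = 18.690 - 18.529 = 0.161 g
Ash% = 0.161 / 8.53 x 100 = 1.89%


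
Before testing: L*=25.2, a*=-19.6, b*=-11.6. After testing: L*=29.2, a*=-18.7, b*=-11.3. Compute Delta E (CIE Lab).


dL = 29.2 - 25.2 = 4.0
da = -18.7 - (-19.6) = 0.9
db = -11.3 - (-11.6) = 0.3
dE = sqrt((4.0)^2 + (0.9)^2 + (0.3)^2) = 4.11


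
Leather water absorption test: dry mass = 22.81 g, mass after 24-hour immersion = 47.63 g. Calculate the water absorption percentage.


108.8%

Water absorbed = 47.63 - 22.81 = 24.82 g
WA% = 24.82 / 22.81 x 100 = 108.8%


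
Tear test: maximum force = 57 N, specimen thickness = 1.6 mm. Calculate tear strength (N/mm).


35.6 N/mm

Tear strength = force / thickness
Tear = 57 / 1.6 = 35.6 N/mm


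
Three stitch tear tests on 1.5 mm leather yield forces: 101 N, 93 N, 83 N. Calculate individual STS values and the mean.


STS1 = 67.3 N/mm
STS2 = 62.0 N/mm
STS3 = 55.3 N/mm
Mean = 61.5 N/mm

STS1 = 101 / 1.5 = 67.3 N/mm
STS2 = 93 / 1.5 = 62.0 N/mm
STS3 = 83 / 1.5 = 55.3 N/mm
Mean = (67.3 + 62.0 + 55.3) / 3 = 61.5 N/mm


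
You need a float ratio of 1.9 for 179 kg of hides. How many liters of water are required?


Water = hide weight x target ratio
Water = 179 x 1.9 = 340.1 L


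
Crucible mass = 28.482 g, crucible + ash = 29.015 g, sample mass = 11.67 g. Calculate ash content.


Ash mass = 0.533 g
Ash content = 4.57%


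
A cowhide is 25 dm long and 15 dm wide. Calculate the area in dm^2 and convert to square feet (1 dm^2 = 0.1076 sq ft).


375 dm^2
40.35 sq ft

Area = 25 x 15 = 375 dm^2
Conversion: 375 x 0.1076 = 40.35 sq ft


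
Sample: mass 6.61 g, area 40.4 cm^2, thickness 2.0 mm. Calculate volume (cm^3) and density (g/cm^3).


Thickness in cm = 2.0 / 10 = 0.20 cm
Volume = 40.4 x 0.20 = 8.080 cm^3
Density = 6.61 / 8.080 = 0.818 g/cm^3


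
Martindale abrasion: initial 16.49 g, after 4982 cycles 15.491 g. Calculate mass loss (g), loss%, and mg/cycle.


Loss = 16.49 - 15.491 = 0.999 g
Loss% = 0.999 / 16.49 x 100 = 6.06%
Rate = 0.999 / 4982 x 1000 = 0.201 mg/cycle


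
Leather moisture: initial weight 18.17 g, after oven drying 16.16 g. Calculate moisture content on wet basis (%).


Moisture = 18.17 - 16.16 = 2.01 g
MC = 2.01 / 18.17 x 100 = 11.1%


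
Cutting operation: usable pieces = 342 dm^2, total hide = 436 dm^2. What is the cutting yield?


Yield = usable / total x 100
Yield = 342 / 436 x 100 = 78.4%


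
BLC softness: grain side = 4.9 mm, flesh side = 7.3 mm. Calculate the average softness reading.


Average = (4.9 + 7.3) / 2
Average = 6.10 mm


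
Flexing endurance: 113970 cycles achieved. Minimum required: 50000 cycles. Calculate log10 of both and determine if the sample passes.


log10(113970) = 5.06
log10(50000) = 4.70
Passes: Yes


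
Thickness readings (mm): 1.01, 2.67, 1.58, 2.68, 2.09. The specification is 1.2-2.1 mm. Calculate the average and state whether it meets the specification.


Sum = 10.03
Average = 10.03 / 5 = 2.01 mm
Specification range: 1.2 to 2.1 mm
Within spec: Yes


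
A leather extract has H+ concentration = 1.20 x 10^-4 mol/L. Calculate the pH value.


pH = -log10[H+]
pH = -log10(1.20 x 10^-4) = 3.92


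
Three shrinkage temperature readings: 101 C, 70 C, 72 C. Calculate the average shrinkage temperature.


81.0 C

Average = (101 + 70 + 72) / 3
Average = 243 / 3 = 81.0 C


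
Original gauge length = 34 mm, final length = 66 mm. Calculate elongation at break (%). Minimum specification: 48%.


Elongation = 94.1%
Meets spec: Yes


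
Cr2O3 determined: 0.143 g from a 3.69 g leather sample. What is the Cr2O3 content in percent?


3.88%


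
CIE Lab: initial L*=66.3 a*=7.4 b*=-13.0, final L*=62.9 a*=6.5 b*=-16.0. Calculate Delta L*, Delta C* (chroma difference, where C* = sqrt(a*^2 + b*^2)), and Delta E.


Delta L* = 62.9 - 66.3 = -3.4
C1* = sqrt((7.4)^2 + (-13.0)^2) = 14.959
C2* = sqrt((6.5)^2 + (-16.0)^2) = 17.270
Delta C* = 17.270 - 14.959 = 2.31
Delta E = sqrt((-3.4)^2 + (-0.9)^2 + (-3.0)^2) = 4.62


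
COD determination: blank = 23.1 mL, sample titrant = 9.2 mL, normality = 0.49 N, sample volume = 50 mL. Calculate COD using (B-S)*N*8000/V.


COD = (23.1 - 9.2) x 0.49 x 8000 / 50
COD = 13.9 x 0.49 x 8000 / 50
COD = 1089.8 mg/L


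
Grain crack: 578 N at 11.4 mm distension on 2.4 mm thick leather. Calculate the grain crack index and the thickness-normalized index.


Crack index = 578 / 11.4 = 50.7 N/mm
Normalized = 50.7 / 2.4 = 21.1 N/mm per mm


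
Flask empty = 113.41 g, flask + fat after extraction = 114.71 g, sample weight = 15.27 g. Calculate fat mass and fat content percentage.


Fat mass = 1.30 g
Fat content = 8.5%


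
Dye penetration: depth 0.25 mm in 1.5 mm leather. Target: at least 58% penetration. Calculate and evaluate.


Penetration = 0.25 / 1.5 x 100 = 16.7%
Target: 58%
Meets target: No


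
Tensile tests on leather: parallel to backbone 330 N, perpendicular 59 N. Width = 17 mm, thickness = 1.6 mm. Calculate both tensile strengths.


Parallel = 12.13 N/mm^2
Perpendicular = 2.17 N/mm^2

Area = 17 x 1.6 = 27.2 mm^2
TS (parallel) = 330 / 27.2 = 12.13 N/mm^2
TS (perpendicular) = 59 / 27.2 = 2.17 N/mm^2


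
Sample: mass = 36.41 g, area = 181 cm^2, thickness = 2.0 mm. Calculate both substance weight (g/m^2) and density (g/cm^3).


SW = 36.41 / 181 x 10000 = 2011.6 g/m^2
Volume = 181 x 2.0 / 10 = 36.20 cm^3
Density = 36.41 / 36.20 = 1.006 g/cm^3


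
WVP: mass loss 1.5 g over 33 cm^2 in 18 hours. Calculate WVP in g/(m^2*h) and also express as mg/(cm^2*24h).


WVP = 1.5 / (33 x 18) x 10000 = 25.25 g/(m^2*h)
Mass loss in mg = 1.5 x 1000 = 1500 mg
Per cm^2 per 24h in mg: 1500 x 24 / (33 x 18) = 36000 / 594 = 60.61 mg/(cm^2*24h)


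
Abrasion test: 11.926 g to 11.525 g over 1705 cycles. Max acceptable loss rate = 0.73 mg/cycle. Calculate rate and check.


Loss = 11.926 - 11.525 = 0.401 g
Rate = 0.401 g / 1705 cycles x 1000 = 0.235 mg/cycle
Max = 0.73 mg/cycle
Passes: Yes


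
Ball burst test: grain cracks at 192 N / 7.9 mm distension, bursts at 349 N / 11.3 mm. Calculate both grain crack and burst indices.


Crack index = 192 / 7.9 = 24.3 N/mm
Burst index = 349 / 11.3 = 30.9 N/mm


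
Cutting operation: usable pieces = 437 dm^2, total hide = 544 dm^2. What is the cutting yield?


80.3%

Yield = usable / total x 100
Yield = 437 / 544 x 100 = 80.3%


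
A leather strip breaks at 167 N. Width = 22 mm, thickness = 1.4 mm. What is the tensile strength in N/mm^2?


5.42 N/mm^2

Cross-sectional area = 22 x 1.4 = 30.8 mm^2
Tensile strength = 167 / 30.8 = 5.42 N/mm^2


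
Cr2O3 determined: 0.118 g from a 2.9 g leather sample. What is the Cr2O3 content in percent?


4.07%

Cr2O3% = 0.118 / 2.9 x 100
Cr2O3% = 4.07%


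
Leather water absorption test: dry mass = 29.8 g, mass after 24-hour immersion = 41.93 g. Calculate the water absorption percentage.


Water absorbed = 41.93 - 29.8 = 12.13 g
WA% = 12.13 / 29.8 x 100 = 40.7%


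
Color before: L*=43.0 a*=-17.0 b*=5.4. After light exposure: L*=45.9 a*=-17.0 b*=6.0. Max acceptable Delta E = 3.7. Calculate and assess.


Delta E = 2.96
Passes: Yes

dL = 2.9, da = 0.0, db = 0.6
dE = sqrt((2.9)^2 + (0.0)^2 + (0.6)^2) = 2.96
Max = 3.7
Passes: Yes


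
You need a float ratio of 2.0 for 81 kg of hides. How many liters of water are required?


162.0 L

Water = hide weight x target ratio
Water = 81 x 2.0 = 162.0 L


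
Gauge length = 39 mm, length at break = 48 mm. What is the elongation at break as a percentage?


Extension = 48 - 39 = 9 mm
Elongation = 9 / 39 x 100 = 23.1%


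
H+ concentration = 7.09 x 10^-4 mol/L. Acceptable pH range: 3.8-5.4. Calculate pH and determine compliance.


pH = -log10(7.09 x 10^-4) = 3.15
Range: 3.8 to 5.4
Compliant: No


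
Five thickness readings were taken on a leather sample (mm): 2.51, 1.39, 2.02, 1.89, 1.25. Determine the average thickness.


1.81 mm

Sum = 2.51 + 1.39 + 2.02 + 1.89 + 1.25 = 9.06
Average = 9.06 / 5 = 1.81 mm


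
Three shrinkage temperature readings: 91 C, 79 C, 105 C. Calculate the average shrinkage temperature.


91.7 C

Average = (91 + 79 + 105) / 3
Average = 275 / 3 = 91.7 C


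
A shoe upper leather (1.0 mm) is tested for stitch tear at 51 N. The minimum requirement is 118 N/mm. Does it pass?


STS = 51 / 1.0 = 51.0 N/mm
Minimum required: 118 N/mm
Passes: No


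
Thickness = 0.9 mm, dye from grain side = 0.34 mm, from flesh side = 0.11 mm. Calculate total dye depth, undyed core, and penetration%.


Total dyed = 0.45 mm
Undyed core = 0.45 mm
Penetration = 50.0%

Total dyed = 0.34 + 0.11 = 0.45 mm
Undyed core = 0.9 - 0.45 = 0.45 mm
Penetration = 0.45 / 0.9 x 100 = 50.0%


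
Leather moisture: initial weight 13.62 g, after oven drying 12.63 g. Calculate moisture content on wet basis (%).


Moisture = 13.62 - 12.63 = 0.99 g
MC = 0.99 / 13.62 x 100 = 7.3%


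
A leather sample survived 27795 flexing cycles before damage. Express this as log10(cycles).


4.44


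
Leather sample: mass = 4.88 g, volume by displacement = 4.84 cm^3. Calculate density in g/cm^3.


1.008 g/cm^3

Density = mass / volume
Density = 4.88 / 4.84 = 1.008 g/cm^3


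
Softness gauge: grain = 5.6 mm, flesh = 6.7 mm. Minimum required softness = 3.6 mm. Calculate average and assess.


Average softness = 6.15 mm
Meets requirement: Yes


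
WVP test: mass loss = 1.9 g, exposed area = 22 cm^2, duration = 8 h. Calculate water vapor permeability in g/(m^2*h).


WVP = mass_loss / (area x time) x 10000
WVP = 1.9 / (22 x 8) x 10000
WVP = 1.9 / 176 x 10000 = 107.95 g/(m^2*h)


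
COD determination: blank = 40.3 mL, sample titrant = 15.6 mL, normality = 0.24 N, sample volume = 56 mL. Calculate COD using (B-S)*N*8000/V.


COD = (40.3 - 15.6) x 0.24 x 8000 / 56
COD = 24.7 x 0.24 x 8000 / 56
COD = 846.9 mg/L


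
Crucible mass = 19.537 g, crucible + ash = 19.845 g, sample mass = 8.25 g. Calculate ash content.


Ash mass = 0.308 g
Ash content = 3.73%

Ash mass = 19.845 - 19.537 = 0.308 g
Ash% = 0.308 / 8.25 x 100 = 3.73%


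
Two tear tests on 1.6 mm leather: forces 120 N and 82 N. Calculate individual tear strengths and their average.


Tear 1 = 120 / 1.6 = 75.0 N/mm
Tear 2 = 82 / 1.6 = 51.3 N/mm
Average = (75.0 + 51.3) / 2 = 63.2 N/mm


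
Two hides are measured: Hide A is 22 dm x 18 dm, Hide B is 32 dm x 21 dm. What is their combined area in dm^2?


Hide A area = 22 x 18 = 396 dm^2
Hide B area = 32 x 21 = 672 dm^2
Total = 396 + 672 = 1068 dm^2


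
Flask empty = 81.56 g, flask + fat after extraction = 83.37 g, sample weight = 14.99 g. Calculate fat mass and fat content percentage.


Fat mass = 83.37 - 81.56 = 1.81 g
Fat% = 1.81 / 14.99 x 100 = 12.1%


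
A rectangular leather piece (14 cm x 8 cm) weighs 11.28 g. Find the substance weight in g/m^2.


Area = 14 x 8 = 112 cm^2
SW = 11.28 / 112 x 10000 = 1007.1 g/m^2


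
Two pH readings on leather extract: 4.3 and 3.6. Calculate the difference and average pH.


Difference = 0.7
Average pH = 3.95

Difference = |4.3 - 3.6| = 0.7
Average = (4.3 + 3.6) / 2 = 3.95


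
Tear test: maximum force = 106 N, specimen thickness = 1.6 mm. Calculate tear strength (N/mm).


Tear strength = force / thickness
Tear = 106 / 1.6 = 66.3 N/mm


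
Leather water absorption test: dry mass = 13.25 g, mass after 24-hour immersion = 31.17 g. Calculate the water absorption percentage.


Water absorbed = 31.17 - 13.25 = 17.92 g
WA% = 17.92 / 13.25 x 100 = 135.2%


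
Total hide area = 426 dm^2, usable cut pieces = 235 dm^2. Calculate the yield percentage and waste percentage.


Yield = 235 / 426 x 100 = 55.2%
Waste = 426 - 235 = 191 dm^2
Waste% = 100 - 55.2 = 44.8%


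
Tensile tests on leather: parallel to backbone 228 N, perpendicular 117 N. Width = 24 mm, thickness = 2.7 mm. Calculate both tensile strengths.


Area = 24 x 2.7 = 64.8 mm^2
TS (parallel) = 228 / 64.8 = 3.52 N/mm^2
TS (perpendicular) = 117 / 64.8 = 1.81 N/mm^2


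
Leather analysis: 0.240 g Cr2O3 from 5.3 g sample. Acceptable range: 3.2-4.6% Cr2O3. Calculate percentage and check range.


Cr2O3 = 4.53%
Within range: Yes


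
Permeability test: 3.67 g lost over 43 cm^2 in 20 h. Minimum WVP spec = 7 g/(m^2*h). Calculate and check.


WVP = 42.67 g/(m^2*h)
Meets specification: Yes

WVP = 3.67 / (43 x 20) x 10000 = 42.67 g/(m^2*h)
Minimum: 7 g/(m^2*h)
Meets spec: Yes


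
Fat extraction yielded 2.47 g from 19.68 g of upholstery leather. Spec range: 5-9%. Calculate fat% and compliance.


Fat% = 2.47 / 19.68 x 100 = 12.6%
Spec range: 5-9%
Compliant: No


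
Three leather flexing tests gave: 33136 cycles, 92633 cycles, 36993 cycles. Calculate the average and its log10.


Average = 54254 cycles
log10 = 4.73


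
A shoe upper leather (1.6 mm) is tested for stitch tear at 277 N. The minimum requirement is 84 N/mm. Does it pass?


STS = 173.1 N/mm
Passes: Yes

STS = 277 / 1.6 = 173.1 N/mm
Minimum required: 84 N/mm
Passes: Yes


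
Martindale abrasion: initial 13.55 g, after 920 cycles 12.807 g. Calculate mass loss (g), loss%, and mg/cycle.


Loss = 13.55 - 12.807 = 0.743 g
Loss% = 0.743 / 13.55 x 100 = 5.48%
Rate = 0.743 / 920 x 1000 = 0.808 mg/cycle


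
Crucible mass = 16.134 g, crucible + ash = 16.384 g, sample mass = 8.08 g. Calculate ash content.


Ash mass = 16.384 - 16.134 = 0.250 g
Ash% = 0.250 / 8.08 x 100 = 3.09%


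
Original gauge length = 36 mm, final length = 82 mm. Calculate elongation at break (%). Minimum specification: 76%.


Elongation = 127.8%
Meets spec: Yes

Extension = 82 - 36 = 46 mm
Elongation = 46 / 36 x 100 = 127.8%
Minimum required: 76%
Meets specification: Yes


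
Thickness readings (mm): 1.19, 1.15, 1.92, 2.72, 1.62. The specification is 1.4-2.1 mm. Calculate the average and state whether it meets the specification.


Sum = 8.60
Average = 8.60 / 5 = 1.72 mm
Specification range: 1.4 to 2.1 mm
Within spec: Yes


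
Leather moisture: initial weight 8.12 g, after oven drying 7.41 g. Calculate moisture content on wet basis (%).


Moisture = 8.12 - 7.41 = 0.71 g
MC = 0.71 / 8.12 x 100 = 8.7%


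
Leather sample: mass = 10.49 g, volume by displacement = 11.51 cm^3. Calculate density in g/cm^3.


Density = mass / volume
Density = 10.49 / 11.51 = 0.911 g/cm^3


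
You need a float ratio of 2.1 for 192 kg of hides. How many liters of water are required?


Water = hide weight x target ratio
Water = 192 x 2.1 = 403.2 L


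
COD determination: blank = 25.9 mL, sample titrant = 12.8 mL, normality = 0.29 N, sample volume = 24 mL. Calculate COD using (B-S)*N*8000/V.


COD = (25.9 - 12.8) x 0.29 x 8000 / 24
COD = 13.1 x 0.29 x 8000 / 24
COD = 1266.3 mg/L


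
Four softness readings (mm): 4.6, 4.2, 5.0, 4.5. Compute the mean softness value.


4.58 mm


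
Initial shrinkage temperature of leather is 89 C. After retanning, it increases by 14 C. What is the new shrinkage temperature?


New Ts = 89 + 14 = 103 C


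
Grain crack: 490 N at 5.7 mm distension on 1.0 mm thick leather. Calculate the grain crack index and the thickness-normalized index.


Crack index = 86.0 N/mm
Normalized index = 86.0 N/mm per mm


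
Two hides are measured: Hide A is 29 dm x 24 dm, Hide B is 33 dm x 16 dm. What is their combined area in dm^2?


1224 dm^2

Hide A area = 29 x 24 = 696 dm^2
Hide B area = 33 x 16 = 528 dm^2
Total = 696 + 528 = 1224 dm^2


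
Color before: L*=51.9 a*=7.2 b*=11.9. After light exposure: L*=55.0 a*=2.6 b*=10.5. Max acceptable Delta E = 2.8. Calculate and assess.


dL = 3.1, da = -4.6, db = -1.4
dE = sqrt((3.1)^2 + (-4.6)^2 + (-1.4)^2) = 5.72
Max = 2.8
Passes: No


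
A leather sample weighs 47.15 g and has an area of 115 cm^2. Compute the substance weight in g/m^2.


4100.0 g/m^2


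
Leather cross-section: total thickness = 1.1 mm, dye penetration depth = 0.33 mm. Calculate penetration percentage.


30.0%

Penetration% = 0.33 / 1.1 x 100
Penetration = 30.0%


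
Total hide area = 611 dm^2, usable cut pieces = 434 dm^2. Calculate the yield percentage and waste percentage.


Yield = 71.0%
Waste = 29.0%


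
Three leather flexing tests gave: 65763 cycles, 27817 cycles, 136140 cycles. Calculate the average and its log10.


Average = 76573 cycles
log10 = 4.88

Average = (65763 + 27817 + 136140) / 3 = 76573 cycles
log10(76573) = 4.88


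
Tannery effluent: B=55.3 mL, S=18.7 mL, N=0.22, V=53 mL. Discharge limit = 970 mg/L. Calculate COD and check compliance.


COD = (55.3 - 18.7) x 0.22 x 8000 / 53 = 1215.4 mg/L
Limit: 970 mg/L
Compliant: No


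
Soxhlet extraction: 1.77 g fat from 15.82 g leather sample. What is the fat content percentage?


11.2%

Fat content = 1.77 / 15.82 x 100
Fat = 11.2%


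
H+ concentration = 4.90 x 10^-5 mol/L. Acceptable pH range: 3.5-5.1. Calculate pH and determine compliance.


pH = -log10(4.90 x 10^-5) = 4.31
Range: 3.5 to 5.1
Compliant: Yes


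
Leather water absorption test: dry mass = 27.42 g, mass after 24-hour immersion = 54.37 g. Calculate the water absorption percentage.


Water absorbed = 54.37 - 27.42 = 26.95 g
WA% = 26.95 / 27.42 x 100 = 98.3%


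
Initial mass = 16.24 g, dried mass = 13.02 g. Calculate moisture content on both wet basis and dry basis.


Wet basis = 19.8%
Dry basis = 24.7%


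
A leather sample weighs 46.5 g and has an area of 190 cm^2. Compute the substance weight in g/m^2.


Substance weight = mass / area x 10000
SW = 46.5 / 190 x 10000
SW = 2447.4 g/m^2


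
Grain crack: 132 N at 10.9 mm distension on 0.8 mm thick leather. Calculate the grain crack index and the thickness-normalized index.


Crack index = 132 / 10.9 = 12.1 N/mm
Normalized = 12.1 / 0.8 = 15.1 N/mm per mm


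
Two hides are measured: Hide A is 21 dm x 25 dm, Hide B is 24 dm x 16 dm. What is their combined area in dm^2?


909 dm^2


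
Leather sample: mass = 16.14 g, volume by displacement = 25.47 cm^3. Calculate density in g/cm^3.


Density = mass / volume
Density = 16.14 / 25.47 = 0.634 g/cm^3


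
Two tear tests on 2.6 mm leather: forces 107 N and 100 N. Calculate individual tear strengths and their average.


Tear 1 = 41.2 N/mm
Tear 2 = 38.5 N/mm
Average = 39.9 N/mm


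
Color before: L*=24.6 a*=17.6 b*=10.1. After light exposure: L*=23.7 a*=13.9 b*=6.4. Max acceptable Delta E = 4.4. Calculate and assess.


Delta E = 5.31
Passes: No


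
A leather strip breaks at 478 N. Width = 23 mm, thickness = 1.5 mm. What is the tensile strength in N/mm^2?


13.86 N/mm^2

Cross-sectional area = 23 x 1.5 = 34.5 mm^2
Tensile strength = 478 / 34.5 = 13.86 N/mm^2


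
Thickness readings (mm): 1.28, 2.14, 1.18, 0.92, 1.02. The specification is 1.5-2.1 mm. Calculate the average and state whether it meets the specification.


Average = 1.31 mm
Within specification: No

Sum = 6.54
Average = 6.54 / 5 = 1.31 mm
Specification range: 1.5 to 2.1 mm
Within spec: No


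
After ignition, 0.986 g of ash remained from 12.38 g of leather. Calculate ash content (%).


7.96%


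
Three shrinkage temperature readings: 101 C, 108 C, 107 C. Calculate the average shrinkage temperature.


105.3 C

Average = (101 + 108 + 107) / 3
Average = 316 / 3 = 105.3 C


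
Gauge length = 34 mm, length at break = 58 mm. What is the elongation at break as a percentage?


70.6%

Extension = 58 - 34 = 24 mm
Elongation = 24 / 34 x 100 = 70.6%


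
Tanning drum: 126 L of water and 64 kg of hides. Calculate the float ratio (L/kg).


2.0

Float ratio = water / hide weight
Ratio = 126 / 64 = 2.0


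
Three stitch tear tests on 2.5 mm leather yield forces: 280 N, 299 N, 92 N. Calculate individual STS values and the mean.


STS1 = 112.0 N/mm
STS2 = 119.6 N/mm
STS3 = 36.8 N/mm
Mean = 89.5 N/mm

STS1 = 280 / 2.5 = 112.0 N/mm
STS2 = 299 / 2.5 = 119.6 N/mm
STS3 = 92 / 2.5 = 36.8 N/mm
Mean = (112.0 + 119.6 + 36.8) / 3 = 89.5 N/mm


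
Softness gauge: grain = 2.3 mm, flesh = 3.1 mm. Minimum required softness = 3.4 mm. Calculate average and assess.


Average softness = 2.70 mm
Meets requirement: No


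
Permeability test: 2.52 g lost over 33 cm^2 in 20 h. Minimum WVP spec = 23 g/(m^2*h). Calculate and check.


WVP = 38.18 g/(m^2*h)
Meets specification: Yes

WVP = 2.52 / (33 x 20) x 10000 = 38.18 g/(m^2*h)
Minimum: 23 g/(m^2*h)
Meets spec: Yes


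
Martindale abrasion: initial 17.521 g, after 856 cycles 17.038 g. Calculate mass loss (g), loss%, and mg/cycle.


Loss = 17.521 - 17.038 = 0.483 g
Loss% = 0.483 / 17.521 x 100 = 2.76%
Rate = 0.483 / 856 x 1000 = 0.564 mg/cycle


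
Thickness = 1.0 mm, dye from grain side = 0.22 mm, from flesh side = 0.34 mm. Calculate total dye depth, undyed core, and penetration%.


Total dyed = 0.56 mm
Undyed core = 0.44 mm
Penetration = 56.0%

Total dyed = 0.22 + 0.34 = 0.56 mm
Undyed core = 1.0 - 0.56 = 0.44 mm
Penetration = 0.56 / 1.0 x 100 = 56.0%


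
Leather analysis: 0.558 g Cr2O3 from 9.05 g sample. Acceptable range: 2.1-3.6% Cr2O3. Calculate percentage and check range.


Cr2O3 = 6.17%
Within range: No

Cr2O3% = 0.558 / 9.05 x 100 = 6.17%
Acceptable range: 2.1 to 3.6%
Within range: No


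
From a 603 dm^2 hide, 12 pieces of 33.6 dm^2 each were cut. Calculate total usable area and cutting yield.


Usable area = 403.2 dm^2
Yield = 66.9%


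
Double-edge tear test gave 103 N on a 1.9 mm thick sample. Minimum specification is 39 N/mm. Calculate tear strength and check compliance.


Tear strength = 54.2 N/mm
Compliant: Yes

Tear strength = 103 / 1.9 = 54.2 N/mm
Required minimum = 39 N/mm
Compliant: Yes


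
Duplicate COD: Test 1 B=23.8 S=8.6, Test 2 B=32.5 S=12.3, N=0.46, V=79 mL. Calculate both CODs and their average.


COD1 = 708.1 mg/L
COD2 = 941.0 mg/L
Average = 824.6 mg/L


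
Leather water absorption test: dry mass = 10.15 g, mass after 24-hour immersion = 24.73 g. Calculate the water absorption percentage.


143.6%

Water absorbed = 24.73 - 10.15 = 14.58 g
WA% = 14.58 / 10.15 x 100 = 143.6%


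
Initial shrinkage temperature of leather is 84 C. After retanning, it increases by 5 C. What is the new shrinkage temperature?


New Ts = 84 + 5 = 89 C


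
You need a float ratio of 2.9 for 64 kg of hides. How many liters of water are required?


185.6 L

Water = hide weight x target ratio
Water = 64 x 2.9 = 185.6 L


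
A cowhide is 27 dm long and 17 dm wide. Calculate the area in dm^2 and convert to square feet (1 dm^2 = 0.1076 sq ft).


459 dm^2
49.39 sq ft


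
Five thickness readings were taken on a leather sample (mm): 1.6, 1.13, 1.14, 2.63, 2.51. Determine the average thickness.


Sum = 1.6 + 1.13 + 1.14 + 2.63 + 2.51 = 9.01
Average = 9.01 / 5 = 1.80 mm


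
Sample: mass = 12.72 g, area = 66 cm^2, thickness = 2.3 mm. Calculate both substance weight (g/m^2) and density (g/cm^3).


Substance weight = 1927.3 g/m^2
Density = 0.838 g/cm^3


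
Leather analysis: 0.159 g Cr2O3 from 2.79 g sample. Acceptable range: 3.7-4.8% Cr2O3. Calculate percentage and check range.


Cr2O3 = 5.70%
Within range: No

Cr2O3% = 0.159 / 2.79 x 100 = 5.70%
Acceptable range: 3.7 to 4.8%
Within range: No


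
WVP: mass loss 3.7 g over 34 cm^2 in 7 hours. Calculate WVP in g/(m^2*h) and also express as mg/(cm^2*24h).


WVP = 155.46 g/(m^2*h)
Daily rate = 373.11 mg/(cm^2*24h)


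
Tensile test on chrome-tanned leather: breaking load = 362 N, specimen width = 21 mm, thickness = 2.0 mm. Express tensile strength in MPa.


8.62 MPa


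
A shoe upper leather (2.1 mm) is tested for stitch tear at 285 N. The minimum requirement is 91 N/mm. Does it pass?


STS = 285 / 2.1 = 135.7 N/mm
Minimum required: 91 N/mm
Passes: Yes


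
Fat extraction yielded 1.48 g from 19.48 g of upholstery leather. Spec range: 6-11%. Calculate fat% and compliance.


Fat content = 7.6%
Compliant: Yes

Fat% = 1.48 / 19.48 x 100 = 7.6%
Spec range: 6-11%
Compliant: Yes


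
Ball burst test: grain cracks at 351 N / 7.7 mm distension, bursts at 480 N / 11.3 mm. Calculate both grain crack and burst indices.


Crack index = 45.6 N/mm
Burst index = 42.5 N/mm

Crack index = 351 / 7.7 = 45.6 N/mm
Burst index = 480 / 11.3 = 42.5 N/mm


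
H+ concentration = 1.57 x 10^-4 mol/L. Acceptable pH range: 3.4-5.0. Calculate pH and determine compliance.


pH = 3.80
Compliant: Yes

pH = -log10(1.57 x 10^-4) = 3.80
Range: 3.4 to 5.0
Compliant: Yes


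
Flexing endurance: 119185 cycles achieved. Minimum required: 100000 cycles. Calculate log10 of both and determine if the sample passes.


Achieved: log10 = 5.08
Required: log10 = 5.00
Passes: Yes

log10(119185) = 5.08
log10(100000) = 5.00
Passes: Yes


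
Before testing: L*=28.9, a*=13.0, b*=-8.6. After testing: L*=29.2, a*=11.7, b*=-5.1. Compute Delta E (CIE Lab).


dL = 29.2 - 28.9 = 0.3
da = 11.7 - 13.0 = -1.3
db = -5.1 - (-8.6) = 3.5
dE = sqrt((0.3)^2 + (-1.3)^2 + (3.5)^2) = 3.75


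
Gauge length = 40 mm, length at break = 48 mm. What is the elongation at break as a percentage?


20.0%


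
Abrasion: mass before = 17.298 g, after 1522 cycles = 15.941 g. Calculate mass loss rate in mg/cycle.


0.892 mg/cycle

Mass loss = 17.298 - 15.941 = 1.357 g
Rate = 1.357 / 1522 x 1000 = 0.892 mg/cycle


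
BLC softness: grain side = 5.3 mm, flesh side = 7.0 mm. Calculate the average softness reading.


Average = (5.3 + 7.0) / 2
Average = 6.15 mm


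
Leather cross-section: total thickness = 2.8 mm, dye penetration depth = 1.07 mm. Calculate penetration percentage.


38.2%


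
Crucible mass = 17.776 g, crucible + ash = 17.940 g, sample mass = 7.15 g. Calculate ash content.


Ash mass = 0.164 g
Ash content = 2.29%

Ash mass = 17.940 - 17.776 = 0.164 g
Ash% = 0.164 / 7.15 x 100 = 2.29%


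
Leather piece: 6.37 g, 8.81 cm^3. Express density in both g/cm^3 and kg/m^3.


0.723 g/cm^3
723 kg/m^3

Density = 6.37 / 8.81 = 0.723 g/cm^3
Convert: 0.723 x 1000 = 723 kg/m^3


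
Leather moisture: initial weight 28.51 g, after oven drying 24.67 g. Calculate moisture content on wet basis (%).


Moisture = 28.51 - 24.67 = 3.84 g
MC = 3.84 / 28.51 x 100 = 13.5%


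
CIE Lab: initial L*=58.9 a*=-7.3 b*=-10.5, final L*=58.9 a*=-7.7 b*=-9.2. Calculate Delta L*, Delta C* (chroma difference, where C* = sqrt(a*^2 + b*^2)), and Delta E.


Delta L* = 58.9 - 58.9 = 0.0
C1* = sqrt((-7.3)^2 + (-10.5)^2) = 12.788
C2* = sqrt((-7.7)^2 + (-9.2)^2) = 11.997
Delta C* = 11.997 - 12.788 = -0.79
Delta E = sqrt((0.0)^2 + (-0.4)^2 + (1.3)^2) = 1.36


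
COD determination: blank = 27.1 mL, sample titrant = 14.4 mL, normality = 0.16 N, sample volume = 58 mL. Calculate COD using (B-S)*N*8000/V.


280.3 mg/L


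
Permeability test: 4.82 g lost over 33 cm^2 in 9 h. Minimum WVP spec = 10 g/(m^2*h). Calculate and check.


WVP = 162.29 g/(m^2*h)
Meets specification: Yes

WVP = 4.82 / (33 x 9) x 10000 = 162.29 g/(m^2*h)
Minimum: 10 g/(m^2*h)
Meets spec: Yes


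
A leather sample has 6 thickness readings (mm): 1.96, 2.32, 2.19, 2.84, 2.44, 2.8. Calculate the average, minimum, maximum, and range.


Sum = 14.55
Average = 14.55 / 6 = 2.43 mm
Minimum = 1.96 mm
Maximum = 2.84 mm
Range = 2.84 - 1.96 = 0.88 mm


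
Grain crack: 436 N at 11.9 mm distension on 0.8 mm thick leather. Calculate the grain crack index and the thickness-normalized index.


Crack index = 36.6 N/mm
Normalized index = 45.8 N/mm per mm


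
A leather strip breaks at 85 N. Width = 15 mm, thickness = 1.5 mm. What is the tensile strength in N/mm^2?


3.78 N/mm^2


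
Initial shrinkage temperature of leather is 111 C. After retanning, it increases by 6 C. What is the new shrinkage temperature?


117 C


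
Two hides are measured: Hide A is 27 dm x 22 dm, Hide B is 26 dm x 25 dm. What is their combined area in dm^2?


Hide A area = 27 x 22 = 594 dm^2
Hide B area = 26 x 25 = 650 dm^2
Total = 594 + 650 = 1244 dm^2


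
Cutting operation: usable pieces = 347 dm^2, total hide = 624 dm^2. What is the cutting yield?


Yield = usable / total x 100
Yield = 347 / 624 x 100 = 55.6%


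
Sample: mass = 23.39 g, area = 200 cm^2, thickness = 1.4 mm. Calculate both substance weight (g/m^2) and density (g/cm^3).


SW = 23.39 / 200 x 10000 = 1169.5 g/m^2
Volume = 200 x 1.4 / 10 = 28.00 cm^3
Density = 23.39 / 28.00 = 0.835 g/cm^3


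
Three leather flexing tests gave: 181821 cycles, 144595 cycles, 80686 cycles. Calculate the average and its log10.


Average = 135701 cycles
log10 = 5.13

Average = (181821 + 144595 + 80686) / 3 = 135701 cycles
log10(135701) = 5.13


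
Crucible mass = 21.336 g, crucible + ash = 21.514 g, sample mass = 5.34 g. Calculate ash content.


Ash mass = 21.514 - 21.336 = 0.178 g
Ash% = 0.178 / 5.34 x 100 = 3.33%


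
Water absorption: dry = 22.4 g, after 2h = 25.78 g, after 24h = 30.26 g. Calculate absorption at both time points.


2h absorption = 15.1%
24h absorption = 35.1%

WA (2h) = (25.78 - 22.4) / 22.4 x 100 = 15.1%
WA (24h) = (30.26 - 22.4) / 22.4 x 100 = 35.1%


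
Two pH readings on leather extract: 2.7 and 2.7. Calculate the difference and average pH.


Difference = 0.0
Average pH = 2.70

Difference = |2.7 - 2.7| = 0.0
Average = (2.7 + 2.7) / 2 = 2.70


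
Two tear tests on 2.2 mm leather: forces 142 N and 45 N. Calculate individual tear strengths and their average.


Tear 1 = 64.5 N/mm
Tear 2 = 20.5 N/mm
Average = 42.5 N/mm


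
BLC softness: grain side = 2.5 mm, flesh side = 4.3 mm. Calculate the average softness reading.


Average = (2.5 + 4.3) / 2
Average = 3.40 mm


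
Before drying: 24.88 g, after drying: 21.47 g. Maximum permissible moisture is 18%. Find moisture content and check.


MC = (24.88 - 21.47) / 24.88 x 100 = 13.7%
Maximum: 18%
Acceptable: Yes


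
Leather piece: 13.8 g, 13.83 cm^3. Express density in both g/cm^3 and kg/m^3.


Density = 13.8 / 13.83 = 0.998 g/cm^3
Convert: 0.998 x 1000 = 998 kg/m^3


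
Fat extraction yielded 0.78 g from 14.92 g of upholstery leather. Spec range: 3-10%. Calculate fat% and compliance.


Fat% = 0.78 / 14.92 x 100 = 5.2%
Spec range: 3-10%
Compliant: Yes


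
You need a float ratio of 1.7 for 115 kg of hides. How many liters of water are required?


Water = hide weight x target ratio
Water = 115 x 1.7 = 195.5 L


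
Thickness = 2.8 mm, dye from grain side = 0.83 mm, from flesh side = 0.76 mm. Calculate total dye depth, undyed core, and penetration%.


Total dyed = 0.83 + 0.76 = 1.59 mm
Undyed core = 2.8 - 1.59 = 1.21 mm
Penetration = 1.59 / 2.8 x 100 = 56.8%


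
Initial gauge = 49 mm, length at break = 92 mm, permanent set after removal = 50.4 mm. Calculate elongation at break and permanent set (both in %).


Elongation at break = (92 - 49) / 49 x 100 = 87.8%
Permanent set = (50.4 - 49) / 49 x 100 = 2.9%


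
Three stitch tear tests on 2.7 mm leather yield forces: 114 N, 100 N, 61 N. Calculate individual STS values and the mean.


STS1 = 42.2 N/mm
STS2 = 37.0 N/mm
STS3 = 22.6 N/mm
Mean = 33.9 N/mm

STS1 = 114 / 2.7 = 42.2 N/mm
STS2 = 100 / 2.7 = 37.0 N/mm
STS3 = 61 / 2.7 = 22.6 N/mm
Mean = (42.2 + 37.0 + 22.6) / 3 = 33.9 N/mm


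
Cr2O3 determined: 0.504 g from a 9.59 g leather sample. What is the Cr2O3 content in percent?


5.26%

Cr2O3% = 0.504 / 9.59 x 100
Cr2O3% = 5.26%


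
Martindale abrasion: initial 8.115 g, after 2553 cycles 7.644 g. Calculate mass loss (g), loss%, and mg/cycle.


Mass loss = 0.471 g
Loss = 5.80%
Rate = 0.184 mg/cycle

Loss = 8.115 - 7.644 = 0.471 g
Loss% = 0.471 / 8.115 x 100 = 5.80%
Rate = 0.471 / 2553 x 1000 = 0.184 mg/cycle


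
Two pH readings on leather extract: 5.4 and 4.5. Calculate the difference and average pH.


Difference = 0.9
Average pH = 4.95


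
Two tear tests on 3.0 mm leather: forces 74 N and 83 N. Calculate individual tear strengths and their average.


Tear 1 = 24.7 N/mm
Tear 2 = 27.7 N/mm
Average = 26.2 N/mm


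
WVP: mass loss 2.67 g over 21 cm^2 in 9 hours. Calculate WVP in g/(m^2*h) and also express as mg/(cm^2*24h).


WVP = 141.27 g/(m^2*h)
Daily rate = 339.05 mg/(cm^2*24h)


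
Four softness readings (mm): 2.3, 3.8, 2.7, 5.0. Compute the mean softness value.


3.45 mm

Sum = 2.3 + 3.8 + 2.7 + 5.0
Mean = 13.8 / 4 = 3.45 mm


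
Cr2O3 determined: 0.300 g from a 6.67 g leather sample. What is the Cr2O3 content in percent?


4.50%


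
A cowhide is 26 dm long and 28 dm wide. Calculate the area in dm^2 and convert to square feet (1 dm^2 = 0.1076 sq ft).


728 dm^2
78.33 sq ft

Area = 26 x 28 = 728 dm^2
Conversion: 728 x 0.1076 = 78.33 sq ft


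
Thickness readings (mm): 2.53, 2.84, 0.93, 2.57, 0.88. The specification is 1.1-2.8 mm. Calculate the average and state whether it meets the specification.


Average = 1.95 mm
Within specification: Yes


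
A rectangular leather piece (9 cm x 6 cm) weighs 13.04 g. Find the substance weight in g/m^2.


2414.8 g/m^2


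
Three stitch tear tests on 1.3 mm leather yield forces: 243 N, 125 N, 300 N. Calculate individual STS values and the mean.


STS1 = 243 / 1.3 = 186.9 N/mm
STS2 = 125 / 1.3 = 96.2 N/mm
STS3 = 300 / 1.3 = 230.8 N/mm
Mean = (186.9 + 96.2 + 230.8) / 3 = 171.3 N/mm


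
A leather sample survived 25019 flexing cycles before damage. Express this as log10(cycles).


log10(25019) = 4.40


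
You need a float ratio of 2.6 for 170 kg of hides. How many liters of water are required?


Water = hide weight x target ratio
Water = 170 x 2.6 = 442.0 L


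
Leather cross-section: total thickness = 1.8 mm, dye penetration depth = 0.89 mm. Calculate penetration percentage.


49.4%

Penetration% = 0.89 / 1.8 x 100
Penetration = 49.4%


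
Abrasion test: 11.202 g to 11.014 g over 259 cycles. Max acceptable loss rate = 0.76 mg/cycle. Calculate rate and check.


Loss = 11.202 - 11.014 = 0.188 g
Rate = 0.188 g / 259 cycles x 1000 = 0.726 mg/cycle
Max = 0.76 mg/cycle
Passes: Yes


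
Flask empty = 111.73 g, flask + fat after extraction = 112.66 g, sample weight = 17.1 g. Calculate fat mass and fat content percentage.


Fat mass = 112.66 - 111.73 = 0.93 g
Fat% = 0.93 / 17.1 x 100 = 5.4%


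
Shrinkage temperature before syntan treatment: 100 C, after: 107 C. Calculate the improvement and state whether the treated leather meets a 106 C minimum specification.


Improvement = 107 - 100 = 7 C
Spec check: 107 C >= 106 C? Yes


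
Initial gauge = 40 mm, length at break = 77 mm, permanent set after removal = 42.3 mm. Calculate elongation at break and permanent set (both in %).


Elongation at break = (77 - 40) / 40 x 100 = 92.5%
Permanent set = (42.3 - 40) / 40 x 100 = 5.8%


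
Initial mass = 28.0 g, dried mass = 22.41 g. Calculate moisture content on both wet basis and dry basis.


Wet basis = 20.0%
Dry basis = 24.9%

Moisture lost = 28.0 - 22.41 = 5.59 g
Wet basis MC = 5.59 / 28.0 x 100 = 20.0%
Dry basis MC = 5.59 / 22.41 x 100 = 24.9%


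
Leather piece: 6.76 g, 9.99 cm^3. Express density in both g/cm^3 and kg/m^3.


0.677 g/cm^3
677 kg/m^3


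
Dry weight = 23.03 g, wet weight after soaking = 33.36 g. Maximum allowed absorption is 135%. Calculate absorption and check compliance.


WA = (33.36 - 23.03) / 23.03 x 100 = 44.9%
Maximum allowed: 135%
Compliant: Yes


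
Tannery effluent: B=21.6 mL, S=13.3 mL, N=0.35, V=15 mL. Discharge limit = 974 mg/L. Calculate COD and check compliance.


COD = 1549.3 mg/L
Compliant: No


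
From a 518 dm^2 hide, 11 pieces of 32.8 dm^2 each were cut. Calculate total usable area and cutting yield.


Total usable = 11 x 32.8 = 360.8 dm^2
Yield = 360.8 / 518 x 100 = 69.7%


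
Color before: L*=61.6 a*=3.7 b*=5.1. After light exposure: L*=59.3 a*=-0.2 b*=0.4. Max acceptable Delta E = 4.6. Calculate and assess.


dL = -2.3, da = -3.9, db = -4.7
dE = sqrt((-2.3)^2 + (-3.9)^2 + (-4.7)^2) = 6.53
Max = 4.6
Passes: No


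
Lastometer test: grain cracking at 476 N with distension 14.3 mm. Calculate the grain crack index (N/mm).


33.3 N/mm


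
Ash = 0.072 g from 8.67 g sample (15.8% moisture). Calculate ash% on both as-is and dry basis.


As-is ash = 0.83%
Dry-basis ash = 0.99%


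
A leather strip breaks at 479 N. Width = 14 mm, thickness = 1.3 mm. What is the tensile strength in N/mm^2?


Cross-sectional area = 14 x 1.3 = 18.2 mm^2
Tensile strength = 479 / 18.2 = 26.32 N/mm^2


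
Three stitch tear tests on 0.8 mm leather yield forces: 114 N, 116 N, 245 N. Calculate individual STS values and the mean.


STS1 = 142.5 N/mm
STS2 = 145.0 N/mm
STS3 = 306.3 N/mm
Mean = 197.9 N/mm


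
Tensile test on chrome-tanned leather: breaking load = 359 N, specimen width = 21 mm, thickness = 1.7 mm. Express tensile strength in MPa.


Cross-section = 21 x 1.7 = 35.7 mm^2
TS = 359 / 35.7 = 10.06 MPa
(1 N/mm^2 = 1 MPa)


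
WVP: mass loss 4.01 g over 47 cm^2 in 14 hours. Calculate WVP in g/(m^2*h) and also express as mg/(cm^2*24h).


WVP = 4.01 / (47 x 14) x 10000 = 60.94 g/(m^2*h)
Mass loss in mg = 4.01 x 1000 = 4010 mg
Per cm^2 per 24h in mg: 4010 x 24 / (47 x 14) = 96240 / 658 = 146.26 mg/(cm^2*24h)
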